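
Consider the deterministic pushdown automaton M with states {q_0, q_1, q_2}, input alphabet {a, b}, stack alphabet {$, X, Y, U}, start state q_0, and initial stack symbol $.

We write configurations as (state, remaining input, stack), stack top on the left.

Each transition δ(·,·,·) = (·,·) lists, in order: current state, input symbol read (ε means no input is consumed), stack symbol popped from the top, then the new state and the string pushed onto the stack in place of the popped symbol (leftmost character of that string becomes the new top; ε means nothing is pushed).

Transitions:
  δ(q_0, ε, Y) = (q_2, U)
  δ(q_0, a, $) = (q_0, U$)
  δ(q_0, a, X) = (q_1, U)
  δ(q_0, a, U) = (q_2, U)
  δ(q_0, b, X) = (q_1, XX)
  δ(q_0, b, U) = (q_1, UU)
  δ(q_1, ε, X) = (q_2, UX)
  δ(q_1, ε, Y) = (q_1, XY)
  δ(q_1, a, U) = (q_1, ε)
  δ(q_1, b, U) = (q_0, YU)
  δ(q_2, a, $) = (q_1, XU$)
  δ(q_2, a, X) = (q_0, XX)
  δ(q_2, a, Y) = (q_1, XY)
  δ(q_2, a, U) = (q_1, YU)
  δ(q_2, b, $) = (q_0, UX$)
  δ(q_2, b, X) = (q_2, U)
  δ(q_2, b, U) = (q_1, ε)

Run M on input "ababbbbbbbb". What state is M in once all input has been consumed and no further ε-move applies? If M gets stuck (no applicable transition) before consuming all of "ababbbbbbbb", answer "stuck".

(q_0, ababbbbbbbb, $)
  read a, top $: go to q_0, push U$ → (q_0, babbbbbbbb, U$)
  read b, top U: go to q_1, push UU → (q_1, abbbbbbbb, UU$)
  read a, top U: go to q_1, push ε → (q_1, bbbbbbbb, U$)
  read b, top U: go to q_0, push YU → (q_0, bbbbbbb, YU$)
  ε-move, top Y: go to q_2, push U → (q_2, bbbbbbb, UU$)
  read b, top U: go to q_1, push ε → (q_1, bbbbbb, U$)
  read b, top U: go to q_0, push YU → (q_0, bbbbb, YU$)
  ε-move, top Y: go to q_2, push U → (q_2, bbbbb, UU$)
  read b, top U: go to q_1, push ε → (q_1, bbbb, U$)
  read b, top U: go to q_0, push YU → (q_0, bbb, YU$)
  ε-move, top Y: go to q_2, push U → (q_2, bbb, UU$)
  read b, top U: go to q_1, push ε → (q_1, bb, U$)
  read b, top U: go to q_0, push YU → (q_0, b, YU$)
  ε-move, top Y: go to q_2, push U → (q_2, b, UU$)
  read b, top U: go to q_1, push ε → (q_1, ε, U$)
All input consumed; M is in state q_1.

q_1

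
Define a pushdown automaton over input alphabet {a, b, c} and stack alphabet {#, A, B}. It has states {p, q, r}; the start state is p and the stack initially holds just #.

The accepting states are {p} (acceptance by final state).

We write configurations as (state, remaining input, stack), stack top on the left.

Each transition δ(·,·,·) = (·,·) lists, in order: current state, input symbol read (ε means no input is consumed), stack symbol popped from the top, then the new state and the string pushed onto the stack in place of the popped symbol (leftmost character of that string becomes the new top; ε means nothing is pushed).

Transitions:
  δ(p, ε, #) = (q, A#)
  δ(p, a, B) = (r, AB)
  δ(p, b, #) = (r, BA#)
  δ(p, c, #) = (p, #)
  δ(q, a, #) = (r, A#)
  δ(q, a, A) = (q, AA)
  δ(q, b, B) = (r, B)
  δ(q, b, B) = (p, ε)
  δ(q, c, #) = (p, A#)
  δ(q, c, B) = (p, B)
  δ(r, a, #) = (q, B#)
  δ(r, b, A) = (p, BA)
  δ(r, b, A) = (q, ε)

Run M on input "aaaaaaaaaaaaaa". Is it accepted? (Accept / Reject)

No computation consumes all input and reaches a final state.

Reject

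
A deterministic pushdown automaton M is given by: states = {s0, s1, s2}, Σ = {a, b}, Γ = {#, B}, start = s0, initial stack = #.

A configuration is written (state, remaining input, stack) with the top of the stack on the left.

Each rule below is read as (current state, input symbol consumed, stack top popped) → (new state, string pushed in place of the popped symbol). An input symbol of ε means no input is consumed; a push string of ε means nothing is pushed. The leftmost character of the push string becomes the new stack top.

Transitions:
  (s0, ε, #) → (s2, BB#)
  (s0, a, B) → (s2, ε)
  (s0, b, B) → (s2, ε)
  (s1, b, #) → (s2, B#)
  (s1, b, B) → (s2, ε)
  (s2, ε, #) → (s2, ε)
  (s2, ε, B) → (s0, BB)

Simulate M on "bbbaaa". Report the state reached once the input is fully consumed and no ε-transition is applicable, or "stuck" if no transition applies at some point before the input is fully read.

s0

(s0, bbbaaa, #)
  ε-move, top #: go to s2, push BB# → (s2, bbbaaa, BB#)
  ε-move, top B: go to s0, push BB → (s0, bbbaaa, BBB#)
  read b, top B: go to s2, push ε → (s2, bbaaa, BB#)
  ε-move, top B: go to s0, push BB → (s0, bbaaa, BBB#)
  read b, top B: go to s2, push ε → (s2, baaa, BB#)
  ε-move, top B: go to s0, push BB → (s0, baaa, BBB#)
  read b, top B: go to s2, push ε → (s2, aaa, BB#)
  ε-move, top B: go to s0, push BB → (s0, aaa, BBB#)
  read a, top B: go to s2, push ε → (s2, aa, BB#)
  ε-move, top B: go to s0, push BB → (s0, aa, BBB#)
  read a, top B: go to s2, push ε → (s2, a, BB#)
  ε-move, top B: go to s0, push BB → (s0, a, BBB#)
  read a, top B: go to s2, push ε → (s2, ε, BB#)
  ε-move, top B: go to s0, push BB → (s0, ε, BBB#)
All input consumed; M is in state s0.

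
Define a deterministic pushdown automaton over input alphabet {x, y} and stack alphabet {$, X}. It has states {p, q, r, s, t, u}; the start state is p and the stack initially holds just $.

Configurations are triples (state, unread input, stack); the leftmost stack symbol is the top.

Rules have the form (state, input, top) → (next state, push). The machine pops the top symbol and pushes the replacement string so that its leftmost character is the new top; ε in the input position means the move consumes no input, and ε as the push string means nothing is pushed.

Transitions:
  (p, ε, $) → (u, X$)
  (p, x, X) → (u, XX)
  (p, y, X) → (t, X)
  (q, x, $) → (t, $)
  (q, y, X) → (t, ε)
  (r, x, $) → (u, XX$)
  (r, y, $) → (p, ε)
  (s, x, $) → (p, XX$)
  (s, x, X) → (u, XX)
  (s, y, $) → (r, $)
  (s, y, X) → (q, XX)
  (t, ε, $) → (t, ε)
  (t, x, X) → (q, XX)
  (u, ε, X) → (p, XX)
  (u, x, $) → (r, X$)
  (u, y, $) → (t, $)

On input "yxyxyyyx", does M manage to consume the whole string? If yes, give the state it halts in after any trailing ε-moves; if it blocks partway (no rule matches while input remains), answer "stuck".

stuck

(p, yxyxyyyx, $)
  ε-move, top $: go to u, push X$ → (u, yxyxyyyx, X$)
  ε-move, top X: go to p, push XX → (p, yxyxyyyx, XX$)
  read y, top X: go to t, push X → (t, xyxyyyx, XX$)
  read x, top X: go to q, push XX → (q, yxyyyx, XXX$)
  read y, top X: go to t, push ε → (t, xyyyx, XX$)
  read x, top X: go to q, push XX → (q, yyyx, XXX$)
  read y, top X: go to t, push ε → (t, yyx, XX$)
No transition for (t, y, top X); M blocks with input yyx remaining.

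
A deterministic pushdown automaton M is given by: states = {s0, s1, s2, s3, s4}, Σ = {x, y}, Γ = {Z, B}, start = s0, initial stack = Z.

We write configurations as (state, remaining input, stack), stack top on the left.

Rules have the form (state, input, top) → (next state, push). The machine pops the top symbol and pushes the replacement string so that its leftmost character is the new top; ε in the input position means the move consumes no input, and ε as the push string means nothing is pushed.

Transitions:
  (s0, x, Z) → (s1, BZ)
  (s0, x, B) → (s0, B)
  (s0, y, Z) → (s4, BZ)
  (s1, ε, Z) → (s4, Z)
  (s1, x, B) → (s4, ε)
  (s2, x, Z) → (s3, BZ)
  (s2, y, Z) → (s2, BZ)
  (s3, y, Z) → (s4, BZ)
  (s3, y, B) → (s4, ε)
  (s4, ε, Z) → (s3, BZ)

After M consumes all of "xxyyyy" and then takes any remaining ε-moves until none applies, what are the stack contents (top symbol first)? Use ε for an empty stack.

BZ

(s0, xxyyyy, Z)
  read x, top Z: go to s1, push BZ → (s1, xyyyy, BZ)
  read x, top B: go to s4, push ε → (s4, yyyy, Z)
  ε-move, top Z: go to s3, push BZ → (s3, yyyy, BZ)
  read y, top B: go to s4, push ε → (s4, yyy, Z)
  ε-move, top Z: go to s3, push BZ → (s3, yyy, BZ)
  read y, top B: go to s4, push ε → (s4, yy, Z)
  ε-move, top Z: go to s3, push BZ → (s3, yy, BZ)
  read y, top B: go to s4, push ε → (s4, y, Z)
  ε-move, top Z: go to s3, push BZ → (s3, y, BZ)
  read y, top B: go to s4, push ε → (s4, ε, Z)
  ε-move, top Z: go to s3, push BZ → (s3, ε, BZ)
All input consumed in state s3 with stack BZ.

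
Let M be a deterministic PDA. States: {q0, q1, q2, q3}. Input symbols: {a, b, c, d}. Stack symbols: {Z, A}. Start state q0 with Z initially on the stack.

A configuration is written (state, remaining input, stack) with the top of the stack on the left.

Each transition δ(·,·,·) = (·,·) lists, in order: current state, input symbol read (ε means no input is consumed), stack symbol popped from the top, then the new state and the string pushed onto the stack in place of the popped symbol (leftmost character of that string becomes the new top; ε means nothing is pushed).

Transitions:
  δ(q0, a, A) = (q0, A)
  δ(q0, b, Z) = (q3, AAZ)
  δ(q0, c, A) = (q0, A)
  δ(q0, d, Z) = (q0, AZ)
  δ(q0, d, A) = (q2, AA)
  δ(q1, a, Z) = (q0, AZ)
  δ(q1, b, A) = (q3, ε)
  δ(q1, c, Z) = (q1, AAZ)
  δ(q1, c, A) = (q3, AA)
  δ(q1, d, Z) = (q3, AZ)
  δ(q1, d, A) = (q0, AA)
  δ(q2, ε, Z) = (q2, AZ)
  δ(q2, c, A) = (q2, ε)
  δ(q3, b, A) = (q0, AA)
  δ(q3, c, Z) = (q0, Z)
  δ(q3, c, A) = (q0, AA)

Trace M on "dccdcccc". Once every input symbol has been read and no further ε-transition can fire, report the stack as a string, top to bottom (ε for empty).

AZ

(q0, dccdcccc, Z) ⊢ (q0, ccdcccc, AZ) ⊢ (q0, cdcccc, AZ) ⊢ (q0, dcccc, AZ) ⊢ (q2, cccc, AAZ) ⊢ (q2, ccc, AZ) ⊢ (q2, cc, Z) ⊢ (q2, cc, AZ) ⊢ (q2, c, Z) ⊢ (q2, c, AZ) ⊢ (q2, ε, Z) ⊢ (q2, ε, AZ)
All input consumed in state q2 with stack AZ.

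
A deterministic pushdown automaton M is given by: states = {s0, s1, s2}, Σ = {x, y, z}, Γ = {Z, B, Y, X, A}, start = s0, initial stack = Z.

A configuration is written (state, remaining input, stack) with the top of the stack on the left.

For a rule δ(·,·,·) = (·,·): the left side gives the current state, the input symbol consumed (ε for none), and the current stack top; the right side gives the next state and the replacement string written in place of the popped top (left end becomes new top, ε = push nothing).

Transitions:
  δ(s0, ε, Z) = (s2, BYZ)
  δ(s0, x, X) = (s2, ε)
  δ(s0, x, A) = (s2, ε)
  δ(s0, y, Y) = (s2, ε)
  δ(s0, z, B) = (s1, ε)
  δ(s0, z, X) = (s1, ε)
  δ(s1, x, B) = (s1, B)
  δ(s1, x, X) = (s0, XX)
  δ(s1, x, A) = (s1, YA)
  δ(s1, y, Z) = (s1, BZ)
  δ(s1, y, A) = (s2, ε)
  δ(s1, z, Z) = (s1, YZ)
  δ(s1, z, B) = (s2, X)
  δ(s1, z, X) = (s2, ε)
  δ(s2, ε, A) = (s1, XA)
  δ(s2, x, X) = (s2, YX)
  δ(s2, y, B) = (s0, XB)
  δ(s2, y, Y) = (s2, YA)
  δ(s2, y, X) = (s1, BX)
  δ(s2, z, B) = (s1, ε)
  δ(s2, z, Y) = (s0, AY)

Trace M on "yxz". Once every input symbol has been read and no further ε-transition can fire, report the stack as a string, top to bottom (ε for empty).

YZ

(s0, yxz, Z) ⊢ (s2, yxz, BYZ) ⊢ (s0, xz, XBYZ) ⊢ (s2, z, BYZ) ⊢ (s1, ε, YZ)
All input consumed in state s1 with stack YZ.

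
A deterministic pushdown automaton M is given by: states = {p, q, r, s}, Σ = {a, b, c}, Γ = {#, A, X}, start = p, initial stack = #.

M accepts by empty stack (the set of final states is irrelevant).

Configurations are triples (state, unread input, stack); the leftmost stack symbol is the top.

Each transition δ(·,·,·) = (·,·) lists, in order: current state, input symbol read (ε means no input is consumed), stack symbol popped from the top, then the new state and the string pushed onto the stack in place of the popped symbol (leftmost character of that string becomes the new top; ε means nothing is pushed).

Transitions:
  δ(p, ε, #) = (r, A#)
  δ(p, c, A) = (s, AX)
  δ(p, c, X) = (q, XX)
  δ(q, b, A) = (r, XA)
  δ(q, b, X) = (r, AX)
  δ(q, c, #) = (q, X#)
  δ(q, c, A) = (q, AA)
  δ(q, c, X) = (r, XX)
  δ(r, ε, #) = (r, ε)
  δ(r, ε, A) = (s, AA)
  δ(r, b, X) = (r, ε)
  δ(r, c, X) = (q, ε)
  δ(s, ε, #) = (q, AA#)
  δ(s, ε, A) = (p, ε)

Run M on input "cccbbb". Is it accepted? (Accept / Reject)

(p, cccbbb, #)
  ε-move, top #: go to r, push A# → (r, cccbbb, A#)
  ε-move, top A: go to s, push AA → (s, cccbbb, AA#)
  ε-move, top A: go to p, push ε → (p, cccbbb, A#)
  read c, top A: go to s, push AX → (s, ccbbb, AX#)
  ε-move, top A: go to p, push ε → (p, ccbbb, X#)
  read c, top X: go to q, push XX → (q, cbbb, XX#)
  read c, top X: go to r, push XX → (r, bbb, XXX#)
  read b, top X: go to r, push ε → (r, bb, XX#)
  read b, top X: go to r, push ε → (r, b, X#)
  read b, top X: go to r, push ε → (r, ε, #)
  ε-move, top #: go to r, push ε → (r, ε, ε)
All input consumed and the stack is empty.

Accept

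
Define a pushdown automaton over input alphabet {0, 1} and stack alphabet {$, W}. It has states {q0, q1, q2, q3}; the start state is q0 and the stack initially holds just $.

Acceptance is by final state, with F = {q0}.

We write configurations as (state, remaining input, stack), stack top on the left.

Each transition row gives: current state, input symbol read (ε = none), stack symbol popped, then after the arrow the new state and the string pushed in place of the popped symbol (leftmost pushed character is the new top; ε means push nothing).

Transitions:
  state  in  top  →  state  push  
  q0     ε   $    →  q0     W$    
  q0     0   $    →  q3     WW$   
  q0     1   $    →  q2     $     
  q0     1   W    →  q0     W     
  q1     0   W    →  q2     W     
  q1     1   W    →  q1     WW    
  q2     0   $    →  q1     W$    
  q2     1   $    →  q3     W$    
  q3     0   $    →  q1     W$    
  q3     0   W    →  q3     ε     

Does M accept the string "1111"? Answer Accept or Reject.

Accept

One accepting computation: (q0, 1111, $) ⊢ (q0, 1111, W$) ⊢ (q0, 111, W$) ⊢ (q0, 11, W$) ⊢ (q0, 1, W$) ⊢ (q0, ε, W$)
All input consumed and state q0 ∈ F.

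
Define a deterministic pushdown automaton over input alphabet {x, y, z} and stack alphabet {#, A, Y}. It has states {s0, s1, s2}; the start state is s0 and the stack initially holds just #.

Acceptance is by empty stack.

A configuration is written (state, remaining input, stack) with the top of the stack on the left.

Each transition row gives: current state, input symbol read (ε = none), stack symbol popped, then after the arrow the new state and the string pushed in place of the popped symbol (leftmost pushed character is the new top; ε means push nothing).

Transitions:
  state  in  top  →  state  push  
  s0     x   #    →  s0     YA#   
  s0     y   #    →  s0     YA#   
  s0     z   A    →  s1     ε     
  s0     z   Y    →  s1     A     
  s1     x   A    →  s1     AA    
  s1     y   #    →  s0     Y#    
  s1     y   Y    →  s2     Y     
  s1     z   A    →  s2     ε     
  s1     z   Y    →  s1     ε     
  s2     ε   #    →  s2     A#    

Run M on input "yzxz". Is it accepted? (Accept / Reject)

Reject

(s0, yzxz, #)
  read y, top #: go to s0, push YA# → (s0, zxz, YA#)
  read z, top Y: go to s1, push A → (s1, xz, AA#)
  read x, top A: go to s1, push AA → (s1, z, AAA#)
  read z, top A: go to s2, push ε → (s2, ε, AA#)
All input consumed; stack is AA#, not empty, and no further ε-move applies.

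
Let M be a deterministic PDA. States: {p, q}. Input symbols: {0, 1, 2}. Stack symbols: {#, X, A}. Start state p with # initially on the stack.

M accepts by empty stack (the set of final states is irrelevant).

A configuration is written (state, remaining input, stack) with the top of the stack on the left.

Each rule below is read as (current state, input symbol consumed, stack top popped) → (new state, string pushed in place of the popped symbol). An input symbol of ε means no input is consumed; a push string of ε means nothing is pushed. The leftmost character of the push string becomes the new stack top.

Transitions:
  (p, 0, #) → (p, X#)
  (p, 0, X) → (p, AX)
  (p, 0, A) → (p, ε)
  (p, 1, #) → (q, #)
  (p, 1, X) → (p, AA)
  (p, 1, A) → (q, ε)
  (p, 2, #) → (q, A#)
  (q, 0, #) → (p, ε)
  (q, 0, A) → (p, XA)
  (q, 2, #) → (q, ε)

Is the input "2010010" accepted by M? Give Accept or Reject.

Accept

(p, 2010010, #)
  read 2, top #: go to q, push A# → (q, 010010, A#)
  read 0, top A: go to p, push XA → (p, 10010, XA#)
  read 1, top X: go to p, push AA → (p, 0010, AAA#)
  read 0, top A: go to p, push ε → (p, 010, AA#)
  read 0, top A: go to p, push ε → (p, 10, A#)
  read 1, top A: go to q, push ε → (q, 0, #)
  read 0, top #: go to p, push ε → (p, ε, ε)
All input consumed and the stack is empty.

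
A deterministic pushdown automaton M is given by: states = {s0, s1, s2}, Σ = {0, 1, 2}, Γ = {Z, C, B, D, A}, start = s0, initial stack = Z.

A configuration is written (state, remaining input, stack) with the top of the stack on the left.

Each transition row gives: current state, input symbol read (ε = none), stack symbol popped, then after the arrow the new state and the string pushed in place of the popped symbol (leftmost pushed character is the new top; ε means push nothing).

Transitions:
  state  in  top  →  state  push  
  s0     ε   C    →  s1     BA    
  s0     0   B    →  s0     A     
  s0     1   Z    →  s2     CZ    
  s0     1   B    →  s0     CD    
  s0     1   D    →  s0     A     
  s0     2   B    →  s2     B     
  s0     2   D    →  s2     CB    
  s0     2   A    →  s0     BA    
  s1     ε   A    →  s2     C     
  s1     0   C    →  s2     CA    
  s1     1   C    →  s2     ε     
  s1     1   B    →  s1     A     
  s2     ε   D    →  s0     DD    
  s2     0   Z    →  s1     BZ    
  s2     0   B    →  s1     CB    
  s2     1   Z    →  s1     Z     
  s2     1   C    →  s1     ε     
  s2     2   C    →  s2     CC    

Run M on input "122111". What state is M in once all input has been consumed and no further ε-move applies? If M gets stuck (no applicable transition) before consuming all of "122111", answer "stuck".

s1

(s0, 122111, Z)
  read 1, top Z: go to s2, push CZ → (s2, 22111, CZ)
  read 2, top C: go to s2, push CC → (s2, 2111, CCZ)
  read 2, top C: go to s2, push CC → (s2, 111, CCCZ)
  read 1, top C: go to s1, push ε → (s1, 11, CCZ)
  read 1, top C: go to s2, push ε → (s2, 1, CZ)
  read 1, top C: go to s1, push ε → (s1, ε, Z)
All input consumed; M is in state s1.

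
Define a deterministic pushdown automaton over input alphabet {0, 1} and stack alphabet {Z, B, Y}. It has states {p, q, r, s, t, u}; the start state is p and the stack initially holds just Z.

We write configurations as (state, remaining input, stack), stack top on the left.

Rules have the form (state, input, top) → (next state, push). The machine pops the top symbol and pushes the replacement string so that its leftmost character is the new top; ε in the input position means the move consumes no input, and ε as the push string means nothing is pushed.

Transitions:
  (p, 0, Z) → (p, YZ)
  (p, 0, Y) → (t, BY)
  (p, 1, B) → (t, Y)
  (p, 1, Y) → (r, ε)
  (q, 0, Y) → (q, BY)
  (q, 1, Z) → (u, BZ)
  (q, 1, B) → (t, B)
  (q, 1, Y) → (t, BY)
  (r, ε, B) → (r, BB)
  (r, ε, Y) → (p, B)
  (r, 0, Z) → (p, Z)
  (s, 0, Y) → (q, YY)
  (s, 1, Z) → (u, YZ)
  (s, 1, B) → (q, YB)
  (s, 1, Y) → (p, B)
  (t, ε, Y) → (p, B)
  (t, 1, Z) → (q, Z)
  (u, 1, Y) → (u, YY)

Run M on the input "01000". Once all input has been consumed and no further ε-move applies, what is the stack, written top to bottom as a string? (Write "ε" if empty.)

(p, 01000, Z)
  read 0, top Z: go to p, push YZ → (p, 1000, YZ)
  read 1, top Y: go to r, push ε → (r, 000, Z)
  read 0, top Z: go to p, push Z → (p, 00, Z)
  read 0, top Z: go to p, push YZ → (p, 0, YZ)
  read 0, top Y: go to t, push BY → (t, ε, BYZ)
All input consumed in state t with stack BYZ.

BYZ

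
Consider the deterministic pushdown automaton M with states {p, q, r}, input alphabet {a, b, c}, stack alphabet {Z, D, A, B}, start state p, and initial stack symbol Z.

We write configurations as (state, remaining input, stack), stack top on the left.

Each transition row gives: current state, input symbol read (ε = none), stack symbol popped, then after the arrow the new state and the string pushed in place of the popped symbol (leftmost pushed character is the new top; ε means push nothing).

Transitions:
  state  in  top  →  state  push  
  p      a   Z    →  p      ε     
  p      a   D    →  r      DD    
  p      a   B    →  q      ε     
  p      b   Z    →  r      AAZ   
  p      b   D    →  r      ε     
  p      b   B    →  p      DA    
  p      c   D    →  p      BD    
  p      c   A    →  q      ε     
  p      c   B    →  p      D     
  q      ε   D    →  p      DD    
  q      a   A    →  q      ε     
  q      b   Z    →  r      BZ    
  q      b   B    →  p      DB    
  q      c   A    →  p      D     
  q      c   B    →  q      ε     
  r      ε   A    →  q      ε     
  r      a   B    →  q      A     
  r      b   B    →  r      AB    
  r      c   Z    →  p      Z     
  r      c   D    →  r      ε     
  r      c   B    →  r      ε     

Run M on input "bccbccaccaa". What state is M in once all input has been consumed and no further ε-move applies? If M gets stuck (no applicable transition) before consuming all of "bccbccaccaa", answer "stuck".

(p, bccbccaccaa, Z)
  read b, top Z: go to r, push AAZ → (r, ccbccaccaa, AAZ)
  ε-move, top A: go to q, push ε → (q, ccbccaccaa, AZ)
  read c, top A: go to p, push D → (p, cbccaccaa, DZ)
  read c, top D: go to p, push BD → (p, bccaccaa, BDZ)
  read b, top B: go to p, push DA → (p, ccaccaa, DADZ)
  read c, top D: go to p, push BD → (p, caccaa, BDADZ)
  read c, top B: go to p, push D → (p, accaa, DDADZ)
  read a, top D: go to r, push DD → (r, ccaa, DDDADZ)
  read c, top D: go to r, push ε → (r, caa, DDADZ)
  read c, top D: go to r, push ε → (r, aa, DADZ)
No transition for (r, a, top D); M blocks with input aa remaining.

stuck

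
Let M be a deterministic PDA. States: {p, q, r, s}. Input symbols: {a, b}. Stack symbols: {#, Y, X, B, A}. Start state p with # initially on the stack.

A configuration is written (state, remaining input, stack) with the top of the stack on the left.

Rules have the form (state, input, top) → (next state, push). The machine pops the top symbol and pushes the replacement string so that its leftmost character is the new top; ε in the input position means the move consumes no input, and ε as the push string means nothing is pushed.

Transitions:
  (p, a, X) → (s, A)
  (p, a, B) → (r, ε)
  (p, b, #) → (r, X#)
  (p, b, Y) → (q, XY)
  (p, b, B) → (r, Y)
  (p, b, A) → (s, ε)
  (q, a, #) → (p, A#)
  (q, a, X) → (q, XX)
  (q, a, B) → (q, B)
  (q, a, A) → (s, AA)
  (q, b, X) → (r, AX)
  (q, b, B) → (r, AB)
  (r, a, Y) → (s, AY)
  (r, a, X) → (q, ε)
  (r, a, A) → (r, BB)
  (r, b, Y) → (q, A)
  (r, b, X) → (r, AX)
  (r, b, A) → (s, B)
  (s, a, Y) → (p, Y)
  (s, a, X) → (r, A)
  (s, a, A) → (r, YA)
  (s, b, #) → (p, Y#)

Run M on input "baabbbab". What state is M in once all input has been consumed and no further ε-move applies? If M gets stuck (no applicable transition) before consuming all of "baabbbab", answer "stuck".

(p, baabbbab, #) ⊢ (r, aabbbab, X#) ⊢ (q, abbbab, #) ⊢ (p, bbbab, A#) ⊢ (s, bbab, #) ⊢ (p, bab, Y#) ⊢ (q, ab, XY#) ⊢ (q, b, XXY#) ⊢ (r, ε, AXXY#)
All input consumed; M is in state r.

r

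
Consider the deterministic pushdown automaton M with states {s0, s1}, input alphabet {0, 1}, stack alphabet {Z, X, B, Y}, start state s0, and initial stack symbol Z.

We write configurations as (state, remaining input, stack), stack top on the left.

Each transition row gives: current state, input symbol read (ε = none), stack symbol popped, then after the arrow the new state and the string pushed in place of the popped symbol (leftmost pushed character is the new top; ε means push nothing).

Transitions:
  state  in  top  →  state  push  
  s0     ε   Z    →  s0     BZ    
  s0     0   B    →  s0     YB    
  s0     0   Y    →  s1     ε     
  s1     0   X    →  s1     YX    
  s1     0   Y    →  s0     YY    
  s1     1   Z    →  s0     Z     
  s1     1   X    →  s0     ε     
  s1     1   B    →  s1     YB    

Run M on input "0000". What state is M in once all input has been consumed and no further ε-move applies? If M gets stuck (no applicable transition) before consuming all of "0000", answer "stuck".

(s0, 0000, Z)
  ε-move, top Z: go to s0, push BZ → (s0, 0000, BZ)
  read 0, top B: go to s0, push YB → (s0, 000, YBZ)
  read 0, top Y: go to s1, push ε → (s1, 00, BZ)
No transition for (s1, 0, top B); M blocks with input 00 remaining.

stuck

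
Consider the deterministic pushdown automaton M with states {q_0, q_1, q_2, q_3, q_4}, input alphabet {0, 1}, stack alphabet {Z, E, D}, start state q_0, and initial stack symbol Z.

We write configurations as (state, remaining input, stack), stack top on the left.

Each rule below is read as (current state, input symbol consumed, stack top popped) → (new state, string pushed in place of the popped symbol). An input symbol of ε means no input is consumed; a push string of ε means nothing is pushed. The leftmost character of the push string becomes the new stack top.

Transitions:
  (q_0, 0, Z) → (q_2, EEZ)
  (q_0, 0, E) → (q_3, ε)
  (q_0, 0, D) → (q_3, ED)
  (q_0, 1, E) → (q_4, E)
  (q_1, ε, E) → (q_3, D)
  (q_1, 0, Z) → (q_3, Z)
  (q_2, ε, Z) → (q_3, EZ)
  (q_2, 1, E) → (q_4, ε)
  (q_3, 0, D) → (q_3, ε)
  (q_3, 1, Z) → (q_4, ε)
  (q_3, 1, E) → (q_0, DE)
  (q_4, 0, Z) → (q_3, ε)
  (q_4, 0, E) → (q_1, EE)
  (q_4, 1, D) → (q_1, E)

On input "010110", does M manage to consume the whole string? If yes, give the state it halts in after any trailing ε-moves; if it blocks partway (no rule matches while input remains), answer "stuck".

(q_0, 010110, Z)
  read 0, top Z: go to q_2, push EEZ → (q_2, 10110, EEZ)
  read 1, top E: go to q_4, push ε → (q_4, 0110, EZ)
  read 0, top E: go to q_1, push EE → (q_1, 110, EEZ)
  ε-move, top E: go to q_3, push D → (q_3, 110, DEZ)
No transition for (q_3, 1, top D); M blocks with input 110 remaining.

stuck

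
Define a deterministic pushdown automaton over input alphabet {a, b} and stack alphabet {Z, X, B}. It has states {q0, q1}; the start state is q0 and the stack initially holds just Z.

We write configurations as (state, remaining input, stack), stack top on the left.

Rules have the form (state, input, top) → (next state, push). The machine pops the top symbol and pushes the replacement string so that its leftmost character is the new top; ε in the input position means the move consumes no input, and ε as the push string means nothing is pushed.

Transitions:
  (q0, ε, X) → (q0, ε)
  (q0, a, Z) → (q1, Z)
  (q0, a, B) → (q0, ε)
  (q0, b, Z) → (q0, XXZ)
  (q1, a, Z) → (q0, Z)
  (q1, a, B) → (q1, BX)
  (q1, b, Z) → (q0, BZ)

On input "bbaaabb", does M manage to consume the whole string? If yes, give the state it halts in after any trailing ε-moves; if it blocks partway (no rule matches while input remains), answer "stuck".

(q0, bbaaabb, Z)
  read b, top Z: go to q0, push XXZ → (q0, baaabb, XXZ)
  ε-move, top X: go to q0, push ε → (q0, baaabb, XZ)
  ε-move, top X: go to q0, push ε → (q0, baaabb, Z)
  read b, top Z: go to q0, push XXZ → (q0, aaabb, XXZ)
  ε-move, top X: go to q0, push ε → (q0, aaabb, XZ)
  ε-move, top X: go to q0, push ε → (q0, aaabb, Z)
  read a, top Z: go to q1, push Z → (q1, aabb, Z)
  read a, top Z: go to q0, push Z → (q0, abb, Z)
  read a, top Z: go to q1, push Z → (q1, bb, Z)
  read b, top Z: go to q0, push BZ → (q0, b, BZ)
No transition for (q0, b, top B); M blocks with input b remaining.

stuck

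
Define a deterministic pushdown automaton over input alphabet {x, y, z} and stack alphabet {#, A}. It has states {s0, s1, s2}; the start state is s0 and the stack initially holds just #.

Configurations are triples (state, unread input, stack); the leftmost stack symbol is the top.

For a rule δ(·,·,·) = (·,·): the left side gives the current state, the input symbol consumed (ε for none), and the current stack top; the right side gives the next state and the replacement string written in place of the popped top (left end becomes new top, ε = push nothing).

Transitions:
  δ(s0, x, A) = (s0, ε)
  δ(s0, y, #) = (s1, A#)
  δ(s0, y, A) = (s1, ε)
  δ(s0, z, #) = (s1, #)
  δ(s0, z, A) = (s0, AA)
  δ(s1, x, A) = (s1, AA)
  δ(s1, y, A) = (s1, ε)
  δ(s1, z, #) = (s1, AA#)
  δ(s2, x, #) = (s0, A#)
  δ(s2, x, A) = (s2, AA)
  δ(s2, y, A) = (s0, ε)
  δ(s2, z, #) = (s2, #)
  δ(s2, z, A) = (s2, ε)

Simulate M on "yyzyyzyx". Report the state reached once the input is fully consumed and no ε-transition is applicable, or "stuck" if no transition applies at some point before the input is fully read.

s1

(s0, yyzyyzyx, #)
  read y, top #: go to s1, push A# → (s1, yzyyzyx, A#)
  read y, top A: go to s1, push ε → (s1, zyyzyx, #)
  read z, top #: go to s1, push AA# → (s1, yyzyx, AA#)
  read y, top A: go to s1, push ε → (s1, yzyx, A#)
  read y, top A: go to s1, push ε → (s1, zyx, #)
  read z, top #: go to s1, push AA# → (s1, yx, AA#)
  read y, top A: go to s1, push ε → (s1, x, A#)
  read x, top A: go to s1, push AA → (s1, ε, AA#)
All input consumed; M is in state s1.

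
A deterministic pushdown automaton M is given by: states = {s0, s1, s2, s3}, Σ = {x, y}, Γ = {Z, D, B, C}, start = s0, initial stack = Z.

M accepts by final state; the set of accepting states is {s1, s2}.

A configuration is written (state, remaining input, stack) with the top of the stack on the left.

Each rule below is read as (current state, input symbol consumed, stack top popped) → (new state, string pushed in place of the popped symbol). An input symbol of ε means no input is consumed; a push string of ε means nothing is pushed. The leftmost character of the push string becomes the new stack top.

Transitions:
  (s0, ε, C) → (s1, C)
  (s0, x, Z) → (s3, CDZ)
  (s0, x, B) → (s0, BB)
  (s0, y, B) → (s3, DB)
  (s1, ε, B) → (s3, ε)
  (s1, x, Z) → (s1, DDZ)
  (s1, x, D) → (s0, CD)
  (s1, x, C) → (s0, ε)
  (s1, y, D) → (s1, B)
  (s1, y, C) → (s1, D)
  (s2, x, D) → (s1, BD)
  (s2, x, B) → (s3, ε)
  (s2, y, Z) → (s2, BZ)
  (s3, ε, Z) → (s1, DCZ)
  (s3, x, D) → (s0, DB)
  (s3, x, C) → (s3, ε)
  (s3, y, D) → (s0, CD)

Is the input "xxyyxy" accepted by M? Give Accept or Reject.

Accept

(s0, xxyyxy, Z)
  read x, top Z: go to s3, push CDZ → (s3, xyyxy, CDZ)
  read x, top C: go to s3, push ε → (s3, yyxy, DZ)
  read y, top D: go to s0, push CD → (s0, yxy, CDZ)
  ε-move, top C: go to s1, push C → (s1, yxy, CDZ)
  read y, top C: go to s1, push D → (s1, xy, DDZ)
  read x, top D: go to s0, push CD → (s0, y, CDDZ)
  ε-move, top C: go to s1, push C → (s1, y, CDDZ)
  read y, top C: go to s1, push D → (s1, ε, DDDZ)
All input consumed; state s1 ∈ F.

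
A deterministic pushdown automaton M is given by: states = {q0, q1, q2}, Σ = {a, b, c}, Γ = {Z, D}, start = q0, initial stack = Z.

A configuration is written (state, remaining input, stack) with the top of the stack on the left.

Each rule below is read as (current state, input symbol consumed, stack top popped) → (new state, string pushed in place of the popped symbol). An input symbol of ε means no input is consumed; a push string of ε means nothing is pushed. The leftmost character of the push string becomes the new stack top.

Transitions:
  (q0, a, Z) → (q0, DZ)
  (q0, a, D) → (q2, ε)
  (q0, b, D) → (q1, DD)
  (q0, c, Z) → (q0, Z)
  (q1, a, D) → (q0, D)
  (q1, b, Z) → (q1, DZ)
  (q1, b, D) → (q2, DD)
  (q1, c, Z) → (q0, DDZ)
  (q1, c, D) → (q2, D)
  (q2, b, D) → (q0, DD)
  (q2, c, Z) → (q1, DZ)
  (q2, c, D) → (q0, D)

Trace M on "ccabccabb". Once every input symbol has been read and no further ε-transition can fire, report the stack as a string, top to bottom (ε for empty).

(q0, ccabccabb, Z)
  read c, top Z: go to q0, push Z → (q0, cabccabb, Z)
  read c, top Z: go to q0, push Z → (q0, abccabb, Z)
  read a, top Z: go to q0, push DZ → (q0, bccabb, DZ)
  read b, top D: go to q1, push DD → (q1, ccabb, DDZ)
  read c, top D: go to q2, push D → (q2, cabb, DDZ)
  read c, top D: go to q0, push D → (q0, abb, DDZ)
  read a, top D: go to q2, push ε → (q2, bb, DZ)
  read b, top D: go to q0, push DD → (q0, b, DDZ)
  read b, top D: go to q1, push DD → (q1, ε, DDDZ)
All input consumed in state q1 with stack DDDZ.

DDDZ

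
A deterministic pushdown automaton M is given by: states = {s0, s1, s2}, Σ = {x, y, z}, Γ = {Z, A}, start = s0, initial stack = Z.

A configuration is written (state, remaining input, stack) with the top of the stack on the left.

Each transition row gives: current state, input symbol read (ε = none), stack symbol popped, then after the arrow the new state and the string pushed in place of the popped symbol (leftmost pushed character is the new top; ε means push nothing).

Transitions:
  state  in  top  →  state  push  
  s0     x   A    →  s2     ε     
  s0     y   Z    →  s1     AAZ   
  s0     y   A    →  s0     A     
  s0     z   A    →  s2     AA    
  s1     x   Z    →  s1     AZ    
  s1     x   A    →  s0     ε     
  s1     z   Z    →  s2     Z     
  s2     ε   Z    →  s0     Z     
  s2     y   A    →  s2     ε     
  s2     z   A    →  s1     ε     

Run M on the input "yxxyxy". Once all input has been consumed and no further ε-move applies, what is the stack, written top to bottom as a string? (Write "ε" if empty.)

AZ

(s0, yxxyxy, Z) ⊢ (s1, xxyxy, AAZ) ⊢ (s0, xyxy, AZ) ⊢ (s2, yxy, Z) ⊢ (s0, yxy, Z) ⊢ (s1, xy, AAZ) ⊢ (s0, y, AZ) ⊢ (s0, ε, AZ)
All input consumed in state s0 with stack AZ.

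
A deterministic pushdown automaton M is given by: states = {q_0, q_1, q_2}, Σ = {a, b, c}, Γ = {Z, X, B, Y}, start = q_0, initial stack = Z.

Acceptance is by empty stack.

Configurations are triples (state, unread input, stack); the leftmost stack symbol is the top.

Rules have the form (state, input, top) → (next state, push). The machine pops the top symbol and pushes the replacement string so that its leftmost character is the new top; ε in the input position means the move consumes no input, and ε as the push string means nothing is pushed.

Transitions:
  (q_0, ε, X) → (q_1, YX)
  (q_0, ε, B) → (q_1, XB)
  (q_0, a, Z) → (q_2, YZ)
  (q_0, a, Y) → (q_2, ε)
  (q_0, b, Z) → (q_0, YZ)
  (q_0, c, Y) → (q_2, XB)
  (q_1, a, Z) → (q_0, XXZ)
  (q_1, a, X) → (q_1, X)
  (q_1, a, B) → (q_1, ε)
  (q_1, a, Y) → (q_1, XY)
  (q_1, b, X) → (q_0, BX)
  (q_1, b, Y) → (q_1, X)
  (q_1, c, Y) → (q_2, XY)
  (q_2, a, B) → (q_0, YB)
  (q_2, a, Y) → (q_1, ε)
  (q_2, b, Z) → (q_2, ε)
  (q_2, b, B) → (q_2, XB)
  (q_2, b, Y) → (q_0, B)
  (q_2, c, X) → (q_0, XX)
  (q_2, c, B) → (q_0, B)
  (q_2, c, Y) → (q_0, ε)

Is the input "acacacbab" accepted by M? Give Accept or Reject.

Accept

(q_0, acacacbab, Z)
  read a, top Z: go to q_2, push YZ → (q_2, cacacbab, YZ)
  read c, top Y: go to q_0, push ε → (q_0, acacbab, Z)
  read a, top Z: go to q_2, push YZ → (q_2, cacbab, YZ)
  read c, top Y: go to q_0, push ε → (q_0, acbab, Z)
  read a, top Z: go to q_2, push YZ → (q_2, cbab, YZ)
  read c, top Y: go to q_0, push ε → (q_0, bab, Z)
  read b, top Z: go to q_0, push YZ → (q_0, ab, YZ)
  read a, top Y: go to q_2, push ε → (q_2, b, Z)
  read b, top Z: go to q_2, push ε → (q_2, ε, ε)
All input consumed and the stack is empty.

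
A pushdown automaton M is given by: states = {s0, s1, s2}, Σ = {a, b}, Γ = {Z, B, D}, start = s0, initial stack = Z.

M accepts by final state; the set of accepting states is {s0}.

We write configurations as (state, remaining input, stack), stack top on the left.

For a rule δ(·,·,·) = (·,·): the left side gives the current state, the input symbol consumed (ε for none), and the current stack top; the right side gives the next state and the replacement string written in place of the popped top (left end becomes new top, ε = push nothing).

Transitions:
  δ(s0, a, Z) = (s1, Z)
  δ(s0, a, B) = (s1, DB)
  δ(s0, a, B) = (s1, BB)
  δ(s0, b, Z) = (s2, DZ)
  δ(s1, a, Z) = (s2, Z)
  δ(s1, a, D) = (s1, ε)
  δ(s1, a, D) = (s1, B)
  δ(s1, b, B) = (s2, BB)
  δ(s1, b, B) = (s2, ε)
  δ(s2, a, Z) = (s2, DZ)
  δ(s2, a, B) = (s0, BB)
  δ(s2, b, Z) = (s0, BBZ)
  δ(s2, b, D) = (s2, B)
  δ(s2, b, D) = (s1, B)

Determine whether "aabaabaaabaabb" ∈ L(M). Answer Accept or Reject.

No computation consumes all input and reaches a final state.

Reject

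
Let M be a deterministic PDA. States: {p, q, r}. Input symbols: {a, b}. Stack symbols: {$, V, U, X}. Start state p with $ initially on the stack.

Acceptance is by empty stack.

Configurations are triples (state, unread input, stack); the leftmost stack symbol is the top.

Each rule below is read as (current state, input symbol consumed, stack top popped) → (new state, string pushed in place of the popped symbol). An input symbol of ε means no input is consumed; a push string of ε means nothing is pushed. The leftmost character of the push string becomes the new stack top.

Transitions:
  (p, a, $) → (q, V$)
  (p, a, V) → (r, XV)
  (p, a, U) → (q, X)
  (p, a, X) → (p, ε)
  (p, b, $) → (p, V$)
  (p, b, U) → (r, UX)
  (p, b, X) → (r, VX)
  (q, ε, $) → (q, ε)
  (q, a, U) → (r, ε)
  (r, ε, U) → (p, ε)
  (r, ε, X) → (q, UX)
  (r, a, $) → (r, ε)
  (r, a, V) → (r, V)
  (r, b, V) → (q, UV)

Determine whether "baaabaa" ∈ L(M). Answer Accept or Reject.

Reject

(p, baaabaa, $)
  read b, top $: go to p, push V$ → (p, aaabaa, V$)
  read a, top V: go to r, push XV → (r, aabaa, XV$)
  ε-move, top X: go to q, push UX → (q, aabaa, UXV$)
  read a, top U: go to r, push ε → (r, abaa, XV$)
  ε-move, top X: go to q, push UX → (q, abaa, UXV$)
  read a, top U: go to r, push ε → (r, baa, XV$)
  ε-move, top X: go to q, push UX → (q, baa, UXV$)
No transition applies at (q, baa, UXV$); input not fully consumed.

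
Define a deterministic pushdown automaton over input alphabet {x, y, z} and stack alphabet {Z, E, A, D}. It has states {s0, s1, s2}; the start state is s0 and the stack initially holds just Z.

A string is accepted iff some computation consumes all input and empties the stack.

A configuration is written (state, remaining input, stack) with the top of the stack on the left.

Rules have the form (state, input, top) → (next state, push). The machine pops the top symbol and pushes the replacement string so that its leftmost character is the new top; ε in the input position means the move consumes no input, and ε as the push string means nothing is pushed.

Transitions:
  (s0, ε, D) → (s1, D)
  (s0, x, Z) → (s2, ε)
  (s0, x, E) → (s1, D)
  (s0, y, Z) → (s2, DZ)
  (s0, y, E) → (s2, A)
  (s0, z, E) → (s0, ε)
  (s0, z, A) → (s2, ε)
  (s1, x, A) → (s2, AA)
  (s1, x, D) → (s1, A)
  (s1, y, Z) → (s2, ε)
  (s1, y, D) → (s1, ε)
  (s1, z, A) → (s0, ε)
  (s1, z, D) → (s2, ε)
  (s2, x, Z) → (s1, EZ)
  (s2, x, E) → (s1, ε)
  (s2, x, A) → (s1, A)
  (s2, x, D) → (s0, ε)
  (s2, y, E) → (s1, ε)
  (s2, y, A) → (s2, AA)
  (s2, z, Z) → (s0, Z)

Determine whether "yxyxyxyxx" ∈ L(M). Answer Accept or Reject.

(s0, yxyxyxyxx, Z) ⊢ (s2, xyxyxyxx, DZ) ⊢ (s0, yxyxyxx, Z) ⊢ (s2, xyxyxx, DZ) ⊢ (s0, yxyxx, Z) ⊢ (s2, xyxx, DZ) ⊢ (s0, yxx, Z) ⊢ (s2, xx, DZ) ⊢ (s0, x, Z) ⊢ (s2, ε, ε)
All input consumed and the stack is empty.

Accept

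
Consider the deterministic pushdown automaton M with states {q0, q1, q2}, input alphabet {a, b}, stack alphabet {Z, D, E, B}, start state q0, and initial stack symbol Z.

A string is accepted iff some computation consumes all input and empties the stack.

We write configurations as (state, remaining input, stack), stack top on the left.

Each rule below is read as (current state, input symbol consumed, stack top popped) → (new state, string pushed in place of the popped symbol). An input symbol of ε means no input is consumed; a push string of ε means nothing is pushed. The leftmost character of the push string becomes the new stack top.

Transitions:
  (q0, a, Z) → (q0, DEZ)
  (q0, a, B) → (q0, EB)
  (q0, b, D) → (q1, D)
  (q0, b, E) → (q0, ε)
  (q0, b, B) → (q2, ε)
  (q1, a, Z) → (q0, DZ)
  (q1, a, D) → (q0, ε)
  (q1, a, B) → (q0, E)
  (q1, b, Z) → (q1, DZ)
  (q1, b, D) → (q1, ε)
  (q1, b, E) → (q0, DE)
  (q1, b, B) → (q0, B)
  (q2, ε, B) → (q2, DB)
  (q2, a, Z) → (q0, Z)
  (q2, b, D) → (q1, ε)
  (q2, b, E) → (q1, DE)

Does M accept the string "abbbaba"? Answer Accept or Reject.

Reject

(q0, abbbaba, Z) ⊢ (q0, bbbaba, DEZ) ⊢ (q1, bbaba, DEZ) ⊢ (q1, baba, EZ) ⊢ (q0, aba, DEZ)
No transition applies at (q0, aba, DEZ); input not fully consumed.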